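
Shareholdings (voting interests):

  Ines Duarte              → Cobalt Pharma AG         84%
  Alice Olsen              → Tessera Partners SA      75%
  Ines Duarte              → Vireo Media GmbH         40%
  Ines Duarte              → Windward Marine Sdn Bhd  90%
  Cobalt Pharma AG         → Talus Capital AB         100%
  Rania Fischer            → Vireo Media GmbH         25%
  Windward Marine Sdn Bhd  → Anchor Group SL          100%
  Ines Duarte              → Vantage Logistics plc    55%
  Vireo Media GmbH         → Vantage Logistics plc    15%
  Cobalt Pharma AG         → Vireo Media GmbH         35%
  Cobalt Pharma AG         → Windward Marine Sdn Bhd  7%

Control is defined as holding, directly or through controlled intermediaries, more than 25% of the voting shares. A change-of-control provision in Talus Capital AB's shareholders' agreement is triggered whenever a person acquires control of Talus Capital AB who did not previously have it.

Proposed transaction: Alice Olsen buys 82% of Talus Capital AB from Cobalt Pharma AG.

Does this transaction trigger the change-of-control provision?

Yes

The purchase adds only to Alice's holdings (Cobalt's stake shrinks), so Alice is the only person who could newly come to control Talus.
Alice holds 75% of Tessera, so Alice controls Tessera.
Neither Alice nor any entity Alice controls holds any voting interest in Talus.
So before the transaction, Alice does not control Talus.
After the purchase, Alice holds 82% of Talus directly, and Cobalt's stake falls to 18%.
Alice holds 82% of Talus, so Alice controls Talus.
Alice did not control Talus before and does after, so the clause is triggered.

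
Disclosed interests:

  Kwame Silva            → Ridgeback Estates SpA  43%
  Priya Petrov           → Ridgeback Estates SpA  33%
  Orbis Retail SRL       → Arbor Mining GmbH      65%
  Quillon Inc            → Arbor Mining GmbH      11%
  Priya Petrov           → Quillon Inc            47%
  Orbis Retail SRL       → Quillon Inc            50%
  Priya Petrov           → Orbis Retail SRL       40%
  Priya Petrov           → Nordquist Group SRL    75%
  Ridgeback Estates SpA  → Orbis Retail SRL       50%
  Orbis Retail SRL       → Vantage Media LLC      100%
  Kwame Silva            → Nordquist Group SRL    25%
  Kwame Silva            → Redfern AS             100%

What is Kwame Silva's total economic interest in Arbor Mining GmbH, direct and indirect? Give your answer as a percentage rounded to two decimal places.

Kwame reaches Arbor along 2 paths.
Via Ridgeback → Orbis → Quillon: 43% × 50% × 50% × 11% = 1.1825%.
Via Ridgeback → Orbis: 43% × 50% × 65% = 13.975%.
Total: 1.1825% + 13.975% = 15.1575%.
Rounded: 15.16%.

15.16%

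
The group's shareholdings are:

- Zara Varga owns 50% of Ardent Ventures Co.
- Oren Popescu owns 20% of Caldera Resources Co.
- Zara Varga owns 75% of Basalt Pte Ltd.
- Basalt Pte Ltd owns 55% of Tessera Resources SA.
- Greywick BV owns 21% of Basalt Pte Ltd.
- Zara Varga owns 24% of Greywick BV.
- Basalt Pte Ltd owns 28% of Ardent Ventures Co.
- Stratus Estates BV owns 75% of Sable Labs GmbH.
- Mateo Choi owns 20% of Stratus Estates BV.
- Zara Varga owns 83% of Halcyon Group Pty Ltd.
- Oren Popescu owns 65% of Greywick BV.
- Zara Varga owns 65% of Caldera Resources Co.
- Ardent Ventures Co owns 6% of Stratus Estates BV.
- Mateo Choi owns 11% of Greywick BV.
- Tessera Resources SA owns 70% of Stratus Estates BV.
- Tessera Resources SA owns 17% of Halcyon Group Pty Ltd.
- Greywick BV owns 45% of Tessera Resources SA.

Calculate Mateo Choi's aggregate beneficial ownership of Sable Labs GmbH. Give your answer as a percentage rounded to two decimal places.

18.29%

Mateo reaches Sable along 4 paths.
Via Greywick → Tessera → Stratus: 11% × 45% × 70% × 75% = 2.59875%.
Via Greywick → Basalt → Tessera → Stratus: 11% × 21% × 55% × 70% × 75% = 0.6670125%.
Via Stratus: 20% × 75% = 15%.
Via Greywick → Basalt → Ardent → Stratus: 11% × 21% × 28% × 6% × 75% = 0.029106%.
Total: 2.59875% + 0.6670125% + 15% + 0.029106% = 18.2948685%.
Rounded: 18.29%.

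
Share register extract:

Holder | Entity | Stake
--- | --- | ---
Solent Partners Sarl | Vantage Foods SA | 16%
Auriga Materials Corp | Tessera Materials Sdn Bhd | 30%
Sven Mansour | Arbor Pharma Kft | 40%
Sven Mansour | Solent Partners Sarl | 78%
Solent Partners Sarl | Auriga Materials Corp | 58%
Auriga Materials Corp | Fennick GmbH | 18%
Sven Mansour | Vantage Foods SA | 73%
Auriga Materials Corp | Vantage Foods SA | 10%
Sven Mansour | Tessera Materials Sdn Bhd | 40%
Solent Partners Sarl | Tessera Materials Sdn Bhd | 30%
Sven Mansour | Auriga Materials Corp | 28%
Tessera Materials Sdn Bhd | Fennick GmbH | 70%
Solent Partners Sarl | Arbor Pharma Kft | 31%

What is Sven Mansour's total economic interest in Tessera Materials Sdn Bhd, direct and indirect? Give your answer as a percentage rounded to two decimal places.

85.37%

Sven reaches Tessera along 4 paths.
Via Solent: 78% × 30% = 23.4%.
Direct stake: 40% = 40%.
Via Auriga: 28% × 30% = 8.4%.
Via Solent → Auriga: 78% × 58% × 30% = 13.572%.
Total: 23.4% + 40% + 8.4% + 13.572% = 85.372%.
Rounded: 85.37%.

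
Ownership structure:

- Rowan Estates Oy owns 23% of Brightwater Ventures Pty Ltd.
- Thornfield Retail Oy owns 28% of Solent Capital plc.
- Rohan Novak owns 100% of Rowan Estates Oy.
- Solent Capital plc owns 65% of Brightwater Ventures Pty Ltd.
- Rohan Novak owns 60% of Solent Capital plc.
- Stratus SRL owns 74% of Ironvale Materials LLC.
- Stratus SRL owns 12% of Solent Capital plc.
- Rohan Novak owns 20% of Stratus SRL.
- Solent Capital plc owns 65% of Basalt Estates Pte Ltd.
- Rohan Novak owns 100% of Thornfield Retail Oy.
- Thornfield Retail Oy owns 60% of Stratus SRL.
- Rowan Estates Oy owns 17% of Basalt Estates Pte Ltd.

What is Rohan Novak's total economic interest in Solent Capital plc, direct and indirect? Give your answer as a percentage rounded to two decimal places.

Rohan reaches Solent along 4 paths.
Via Thornfield: 100% × 28% = 28%.
Via Stratus: 20% × 12% = 2.4%.
Via Thornfield → Stratus: 100% × 60% × 12% = 7.2%.
Direct stake: 60% = 60%.
Total: 28% + 2.4% + 7.2% + 60% = 97.6%.
Rounded: 97.60%.

97.60%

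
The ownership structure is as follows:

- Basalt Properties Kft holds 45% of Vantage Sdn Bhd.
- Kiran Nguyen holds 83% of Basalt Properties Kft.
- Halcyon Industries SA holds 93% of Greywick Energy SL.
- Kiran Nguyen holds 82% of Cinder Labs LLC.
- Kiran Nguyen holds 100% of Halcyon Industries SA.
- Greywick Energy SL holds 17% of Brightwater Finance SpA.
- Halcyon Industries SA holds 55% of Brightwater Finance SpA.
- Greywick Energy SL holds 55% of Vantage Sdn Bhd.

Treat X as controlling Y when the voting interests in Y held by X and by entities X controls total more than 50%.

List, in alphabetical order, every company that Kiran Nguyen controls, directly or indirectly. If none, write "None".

Basalt Properties Kft, Brightwater Finance SpA, Cinder Labs LLC, Greywick Energy SL, Halcyon Industries SA, Vantage Sdn Bhd

Kiran holds 82% of Cinder, so Kiran controls Cinder.
Kiran holds 83% of Basalt, so Kiran controls Basalt.
Kiran holds 100% of Halcyon, so Kiran controls Halcyon.
Halcyon holds 93% of Greywick, so Kiran controls Greywick.
Basalt and Greywick together hold 45% + 55% = 100% of Vantage, so Kiran controls Vantage.
Greywick and Halcyon together hold 17% + 55% = 72% of Brightwater, so Kiran controls Brightwater.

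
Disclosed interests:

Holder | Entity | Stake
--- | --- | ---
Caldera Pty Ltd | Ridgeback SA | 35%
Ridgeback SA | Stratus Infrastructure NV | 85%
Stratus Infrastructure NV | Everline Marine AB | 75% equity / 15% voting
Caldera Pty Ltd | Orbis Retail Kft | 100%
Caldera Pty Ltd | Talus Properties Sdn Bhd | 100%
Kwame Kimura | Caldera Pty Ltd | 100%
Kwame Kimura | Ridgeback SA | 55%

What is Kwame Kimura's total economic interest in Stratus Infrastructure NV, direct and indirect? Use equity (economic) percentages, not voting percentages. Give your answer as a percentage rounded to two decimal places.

Kwame reaches Stratus along 2 paths.
Via Ridgeback: 55% × 85% = 46.75%.
Via Caldera → Ridgeback: 100% × 35% × 85% = 29.75%.
Total: 46.75% + 29.75% = 76.5%.
Rounded: 76.50%.

76.50%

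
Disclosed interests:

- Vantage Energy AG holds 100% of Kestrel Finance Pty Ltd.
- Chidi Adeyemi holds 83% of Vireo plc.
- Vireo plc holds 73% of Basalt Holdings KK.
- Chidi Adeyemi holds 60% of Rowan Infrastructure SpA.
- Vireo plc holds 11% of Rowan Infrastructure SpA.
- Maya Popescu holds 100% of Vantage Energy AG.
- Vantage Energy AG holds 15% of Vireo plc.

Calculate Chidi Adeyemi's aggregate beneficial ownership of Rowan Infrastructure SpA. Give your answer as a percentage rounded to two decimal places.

69.13%

Chidi reaches Rowan along 2 paths.
Direct stake: 60% = 60%.
Via Vireo: 83% × 11% = 9.13%.
Total: 60% + 9.13% = 69.13%.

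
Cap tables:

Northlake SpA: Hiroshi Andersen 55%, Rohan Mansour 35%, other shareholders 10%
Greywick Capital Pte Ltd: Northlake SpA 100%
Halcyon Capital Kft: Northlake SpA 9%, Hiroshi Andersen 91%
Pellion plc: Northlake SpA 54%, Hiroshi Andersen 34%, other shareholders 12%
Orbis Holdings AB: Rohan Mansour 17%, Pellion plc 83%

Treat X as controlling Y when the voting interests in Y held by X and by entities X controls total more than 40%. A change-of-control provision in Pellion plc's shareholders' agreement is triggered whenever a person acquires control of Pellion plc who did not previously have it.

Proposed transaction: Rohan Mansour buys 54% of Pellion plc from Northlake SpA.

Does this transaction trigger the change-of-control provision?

Yes

The purchase adds only to Rohan's holdings (Northlake's stake shrinks), so Rohan is the only person who could newly come to control Pellion.
Rohan's largest direct stake is 35% in Northlake, which does not meet the threshold, so Rohan controls no company.
Neither Rohan nor any entity Rohan controls holds any voting interest in Pellion.
So before the transaction, Rohan does not control Pellion.
After the purchase, Rohan holds 54% of Pellion directly, and Northlake's stake falls to 0%.
Rohan holds 54% of Pellion, so Rohan controls Pellion.
Rohan did not control Pellion before and does after, so the clause is triggered.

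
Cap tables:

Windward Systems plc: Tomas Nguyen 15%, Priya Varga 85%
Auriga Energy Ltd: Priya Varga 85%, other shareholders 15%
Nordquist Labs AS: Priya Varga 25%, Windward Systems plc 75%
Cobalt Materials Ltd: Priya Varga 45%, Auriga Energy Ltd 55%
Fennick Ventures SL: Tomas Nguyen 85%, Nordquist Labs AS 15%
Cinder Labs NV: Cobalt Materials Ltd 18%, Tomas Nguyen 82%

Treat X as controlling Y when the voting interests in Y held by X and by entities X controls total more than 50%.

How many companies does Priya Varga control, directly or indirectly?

Priya holds 85% of Windward, so Priya controls Windward.
Priya holds 85% of Auriga, so Priya controls Auriga.
Priya and Windward together hold 25% + 75% = 100% of Nordquist, so Priya controls Nordquist.
Priya and Auriga together hold 45% + 55% = 100% of Cobalt, so Priya controls Cobalt.
No other company's threshold is met.
Priya controls 4 companies.

4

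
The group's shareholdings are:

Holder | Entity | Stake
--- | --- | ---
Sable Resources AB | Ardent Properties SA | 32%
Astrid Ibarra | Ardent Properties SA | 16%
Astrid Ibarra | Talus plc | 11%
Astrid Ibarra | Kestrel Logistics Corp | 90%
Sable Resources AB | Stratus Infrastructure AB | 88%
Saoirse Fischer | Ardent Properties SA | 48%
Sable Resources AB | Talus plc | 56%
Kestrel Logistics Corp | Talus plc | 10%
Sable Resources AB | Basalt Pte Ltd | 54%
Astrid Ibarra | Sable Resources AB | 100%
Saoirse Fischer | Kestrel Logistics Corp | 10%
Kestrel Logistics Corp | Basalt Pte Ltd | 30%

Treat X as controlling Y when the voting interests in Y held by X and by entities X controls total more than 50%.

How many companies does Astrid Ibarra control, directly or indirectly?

Astrid holds 100% of Sable, so Astrid controls Sable.
Astrid holds 90% of Kestrel, so Astrid controls Kestrel.
Astrid and Kestrel and Sable together hold 11% + 10% + 56% = 77% of Talus, so Astrid controls Talus.
Sable and Kestrel together hold 54% + 30% = 84% of Basalt, so Astrid controls Basalt.
Sable holds 88% of Stratus, so Astrid controls Stratus.
No other company's threshold is met.
Astrid controls 5 companies.

5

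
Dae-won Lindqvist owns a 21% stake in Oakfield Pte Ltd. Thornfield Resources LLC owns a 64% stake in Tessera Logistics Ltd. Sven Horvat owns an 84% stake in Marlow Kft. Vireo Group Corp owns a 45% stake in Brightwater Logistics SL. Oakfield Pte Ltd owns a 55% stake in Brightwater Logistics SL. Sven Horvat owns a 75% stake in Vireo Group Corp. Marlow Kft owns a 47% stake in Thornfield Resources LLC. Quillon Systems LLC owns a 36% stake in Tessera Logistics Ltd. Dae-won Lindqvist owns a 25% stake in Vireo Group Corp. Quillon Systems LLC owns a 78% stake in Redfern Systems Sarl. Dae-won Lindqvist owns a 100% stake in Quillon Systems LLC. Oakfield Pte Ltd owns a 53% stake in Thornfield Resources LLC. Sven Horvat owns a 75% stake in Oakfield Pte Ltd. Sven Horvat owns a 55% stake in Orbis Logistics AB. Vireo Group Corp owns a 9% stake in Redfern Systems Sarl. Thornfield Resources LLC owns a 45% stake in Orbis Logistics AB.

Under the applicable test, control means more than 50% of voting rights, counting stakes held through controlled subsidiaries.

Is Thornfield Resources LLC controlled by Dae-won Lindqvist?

Dae-won holds 100% of Quillon, so Dae-won controls Quillon.
Quillon holds 78% of Redfern, so Dae-won controls Redfern.
Neither Dae-won nor any entity Dae-won controls holds any voting interest in Thornfield.
So Dae-won does not control Thornfield.

No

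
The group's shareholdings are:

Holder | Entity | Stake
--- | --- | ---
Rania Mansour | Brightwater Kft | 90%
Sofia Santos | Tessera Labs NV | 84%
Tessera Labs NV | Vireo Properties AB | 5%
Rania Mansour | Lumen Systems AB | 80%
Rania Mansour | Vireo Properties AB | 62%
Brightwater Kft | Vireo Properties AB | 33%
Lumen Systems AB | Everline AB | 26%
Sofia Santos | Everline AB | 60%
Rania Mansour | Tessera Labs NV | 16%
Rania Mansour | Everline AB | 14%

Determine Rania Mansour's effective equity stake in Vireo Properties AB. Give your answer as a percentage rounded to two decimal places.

92.50%

Rania reaches Vireo along 3 paths.
Via Brightwater: 90% × 33% = 29.7%.
Direct stake: 62% = 62%.
Via Tessera: 16% × 5% = 0.8%.
Total: 29.7% + 62% + 0.8% = 92.5%.
Rounded: 92.50%.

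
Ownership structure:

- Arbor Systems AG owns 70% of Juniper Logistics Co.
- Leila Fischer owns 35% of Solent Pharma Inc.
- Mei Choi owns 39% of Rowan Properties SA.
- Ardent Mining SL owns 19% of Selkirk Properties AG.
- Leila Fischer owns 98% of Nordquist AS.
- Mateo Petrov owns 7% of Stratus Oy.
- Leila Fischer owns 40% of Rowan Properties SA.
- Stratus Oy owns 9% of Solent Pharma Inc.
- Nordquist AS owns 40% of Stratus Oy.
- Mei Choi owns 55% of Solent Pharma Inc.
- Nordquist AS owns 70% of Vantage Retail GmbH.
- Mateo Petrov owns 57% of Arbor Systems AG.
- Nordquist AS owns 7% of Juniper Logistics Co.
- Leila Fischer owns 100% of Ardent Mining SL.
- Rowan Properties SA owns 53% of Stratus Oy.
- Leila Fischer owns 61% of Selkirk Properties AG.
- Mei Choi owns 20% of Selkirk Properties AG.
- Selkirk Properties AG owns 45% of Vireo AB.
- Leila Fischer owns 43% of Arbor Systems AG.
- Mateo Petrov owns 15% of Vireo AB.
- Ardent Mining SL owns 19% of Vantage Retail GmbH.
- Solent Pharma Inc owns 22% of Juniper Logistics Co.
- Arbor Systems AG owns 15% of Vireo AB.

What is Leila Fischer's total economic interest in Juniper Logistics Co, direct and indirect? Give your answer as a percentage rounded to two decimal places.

45.86%

Leila reaches Juniper along 5 paths.
Via Nordquist: 98% × 7% = 6.86%.
Via Solent: 35% × 22% = 7.7%.
Via Rowan → Stratus → Solent: 40% × 53% × 9% × 22% = 0.41976%.
Via Nordquist → Stratus → Solent: 98% × 40% × 9% × 22% = 0.77616%.
Via Arbor: 43% × 70% = 30.1%.
Total: 6.86% + 7.7% + 0.41976% + 0.77616% + 30.1% = 45.85592%.
Rounded: 45.86%.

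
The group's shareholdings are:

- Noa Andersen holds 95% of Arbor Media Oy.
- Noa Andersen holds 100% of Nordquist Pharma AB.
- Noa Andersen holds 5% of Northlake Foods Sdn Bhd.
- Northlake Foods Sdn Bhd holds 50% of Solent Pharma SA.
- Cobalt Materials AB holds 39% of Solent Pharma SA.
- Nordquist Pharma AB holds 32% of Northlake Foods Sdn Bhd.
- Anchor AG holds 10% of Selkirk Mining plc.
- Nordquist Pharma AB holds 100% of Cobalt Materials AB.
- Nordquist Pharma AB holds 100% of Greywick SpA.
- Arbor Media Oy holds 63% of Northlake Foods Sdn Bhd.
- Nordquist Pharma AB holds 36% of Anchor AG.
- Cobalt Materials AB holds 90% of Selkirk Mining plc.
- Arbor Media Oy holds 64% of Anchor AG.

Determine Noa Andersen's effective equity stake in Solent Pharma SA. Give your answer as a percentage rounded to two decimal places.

Noa reaches Solent along 4 paths.
Via Nordquist → Northlake: 100% × 32% × 50% = 16%.
Via Arbor → Northlake: 95% × 63% × 50% = 29.925%.
Via Northlake: 5% × 50% = 2.5%.
Via Nordquist → Cobalt: 100% × 100% × 39% = 39%.
Total: 16% + 29.925% + 2.5% + 39% = 87.425%.
Rounded: 87.43%.

87.43%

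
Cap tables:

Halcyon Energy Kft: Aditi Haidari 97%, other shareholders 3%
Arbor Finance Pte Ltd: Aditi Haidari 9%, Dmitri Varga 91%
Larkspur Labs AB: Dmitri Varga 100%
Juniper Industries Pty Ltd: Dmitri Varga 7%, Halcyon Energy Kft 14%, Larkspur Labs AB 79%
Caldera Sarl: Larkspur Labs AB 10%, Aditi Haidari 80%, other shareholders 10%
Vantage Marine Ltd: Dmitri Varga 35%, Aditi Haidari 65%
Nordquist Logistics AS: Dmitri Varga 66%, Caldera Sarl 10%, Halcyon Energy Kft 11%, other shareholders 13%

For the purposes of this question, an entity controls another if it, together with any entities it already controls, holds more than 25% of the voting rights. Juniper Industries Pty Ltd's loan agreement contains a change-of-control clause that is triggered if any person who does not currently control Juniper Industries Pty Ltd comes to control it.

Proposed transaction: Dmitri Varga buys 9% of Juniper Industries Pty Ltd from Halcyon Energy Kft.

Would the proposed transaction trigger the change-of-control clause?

No

The purchase adds only to Dmitri's holdings (Halcyon's stake shrinks), so Dmitri is the only person who could newly come to control Juniper.
Dmitri holds 100% of Larkspur, so Dmitri controls Larkspur.
Dmitri and Larkspur together hold 7% + 79% = 86% of Juniper, so Dmitri controls Juniper.
So Dmitri already controls Juniper before the transaction.
After the purchase, Dmitri's direct stake in Juniper rises to 7% + 9% = 16%, and Halcyon's stake falls to 5%.
Dmitri controlled Juniper already, so this is not a new person acquiring control; every other person's position is unchanged or reduced.
No new person acquires control, so the clause is not triggered.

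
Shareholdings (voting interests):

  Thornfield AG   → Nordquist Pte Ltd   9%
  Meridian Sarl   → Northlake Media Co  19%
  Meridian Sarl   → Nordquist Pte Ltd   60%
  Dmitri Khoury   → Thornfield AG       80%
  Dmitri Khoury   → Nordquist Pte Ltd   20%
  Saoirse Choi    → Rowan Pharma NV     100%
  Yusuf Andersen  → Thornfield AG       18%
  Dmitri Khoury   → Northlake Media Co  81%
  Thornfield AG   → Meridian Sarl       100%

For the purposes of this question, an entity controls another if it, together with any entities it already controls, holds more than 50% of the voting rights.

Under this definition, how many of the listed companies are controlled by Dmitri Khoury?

Dmitri holds 80% of Thornfield, so Dmitri controls Thornfield.
Thornfield holds 100% of Meridian, so Dmitri controls Meridian.
Meridian and Dmitri together hold 19% + 81% = 100% of Northlake, so Dmitri controls Northlake.
Meridian and Dmitri and Thornfield together hold 60% + 20% + 9% = 89% of Nordquist, so Dmitri controls Nordquist.
No other company's threshold is met.
Dmitri controls 4 companies.

4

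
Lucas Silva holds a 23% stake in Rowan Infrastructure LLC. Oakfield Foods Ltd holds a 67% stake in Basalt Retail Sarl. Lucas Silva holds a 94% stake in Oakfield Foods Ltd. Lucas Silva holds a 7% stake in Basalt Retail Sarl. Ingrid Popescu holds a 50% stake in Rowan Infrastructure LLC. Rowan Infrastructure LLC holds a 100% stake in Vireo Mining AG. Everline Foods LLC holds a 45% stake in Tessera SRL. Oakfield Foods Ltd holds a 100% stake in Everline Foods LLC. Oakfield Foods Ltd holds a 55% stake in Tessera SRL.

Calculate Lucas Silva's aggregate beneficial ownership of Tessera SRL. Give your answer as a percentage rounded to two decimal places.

94.00%

Lucas reaches Tessera along 2 paths.
Via Oakfield: 94% × 55% = 51.7%.
Via Oakfield → Everline: 94% × 100% × 45% = 42.3%.
Total: 51.7% + 42.3% = 94%.
Rounded: 94.00%.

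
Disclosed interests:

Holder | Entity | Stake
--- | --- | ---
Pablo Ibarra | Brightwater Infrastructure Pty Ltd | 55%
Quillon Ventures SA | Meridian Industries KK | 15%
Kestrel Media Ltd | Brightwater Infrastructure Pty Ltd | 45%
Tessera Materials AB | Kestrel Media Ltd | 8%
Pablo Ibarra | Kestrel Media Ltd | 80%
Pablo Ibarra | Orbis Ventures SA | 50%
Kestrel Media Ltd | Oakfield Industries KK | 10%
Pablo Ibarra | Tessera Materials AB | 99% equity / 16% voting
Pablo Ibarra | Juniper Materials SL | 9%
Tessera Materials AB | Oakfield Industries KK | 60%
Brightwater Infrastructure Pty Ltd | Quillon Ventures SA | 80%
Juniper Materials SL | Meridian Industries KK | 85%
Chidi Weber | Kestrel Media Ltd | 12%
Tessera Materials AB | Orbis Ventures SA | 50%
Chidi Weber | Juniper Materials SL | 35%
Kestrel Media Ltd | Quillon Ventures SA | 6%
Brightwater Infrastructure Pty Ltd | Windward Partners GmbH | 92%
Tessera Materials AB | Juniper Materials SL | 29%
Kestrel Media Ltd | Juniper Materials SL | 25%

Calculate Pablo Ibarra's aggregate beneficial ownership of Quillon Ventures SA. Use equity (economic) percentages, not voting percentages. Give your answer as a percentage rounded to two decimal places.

Pablo reaches Quillon along 5 paths.
Via Kestrel: 80% × 6% = 4.8%.
Via Tessera → Kestrel: 99% × 8% × 6% = 0.4752%.
Via Kestrel → Brightwater: 80% × 45% × 80% = 28.8%.
Via Tessera → Kestrel → Brightwater: 99% × 8% × 45% × 80% = 2.8512%.
Via Brightwater: 55% × 80% = 44%.
Total: 4.8% + 0.4752% + 28.8% + 2.8512% + 44% = 80.9264%.
Rounded: 80.93%.

80.93%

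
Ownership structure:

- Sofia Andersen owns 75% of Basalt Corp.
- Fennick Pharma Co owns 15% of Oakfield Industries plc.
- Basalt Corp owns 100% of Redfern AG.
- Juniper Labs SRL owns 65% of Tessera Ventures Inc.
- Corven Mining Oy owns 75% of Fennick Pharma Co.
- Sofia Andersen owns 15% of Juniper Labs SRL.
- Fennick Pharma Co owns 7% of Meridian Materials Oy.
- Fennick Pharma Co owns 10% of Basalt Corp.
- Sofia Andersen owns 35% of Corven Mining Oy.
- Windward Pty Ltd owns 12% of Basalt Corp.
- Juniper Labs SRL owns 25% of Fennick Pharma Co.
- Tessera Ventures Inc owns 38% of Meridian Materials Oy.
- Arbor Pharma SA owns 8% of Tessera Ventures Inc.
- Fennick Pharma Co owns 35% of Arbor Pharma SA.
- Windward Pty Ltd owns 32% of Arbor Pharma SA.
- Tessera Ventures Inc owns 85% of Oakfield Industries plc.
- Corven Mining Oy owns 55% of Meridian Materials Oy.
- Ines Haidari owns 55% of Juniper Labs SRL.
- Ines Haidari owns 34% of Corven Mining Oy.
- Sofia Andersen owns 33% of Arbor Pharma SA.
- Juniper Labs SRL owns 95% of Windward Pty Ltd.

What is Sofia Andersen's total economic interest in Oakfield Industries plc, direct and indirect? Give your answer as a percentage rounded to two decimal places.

Sofia reaches Oakfield along 7 paths.
Via Corven → Fennick: 35% × 75% × 15% = 3.9375%.
Via Juniper → Fennick: 15% × 25% × 15% = 0.5625%.
Via Corven → Fennick → Arbor → Tessera: 35% × 75% × 35% × 8% × 85% = 0.62475%.
Via Juniper → Fennick → Arbor → Tessera: 15% × 25% × 35% × 8% × 85% = 0.08925%.
Via Juniper → Windward → Arbor → Tessera: 15% × 95% × 32% × 8% × 85% = 0.31008%.
Via Arbor → Tessera: 33% × 8% × 85% = 2.244%.
Via Juniper → Tessera: 15% × 65% × 85% = 8.2875%.
Total: 3.9375% + 0.5625% + 0.62475% + 0.08925% + 0.31008% + 2.244% + 8.2875% = 16.05558%.
Rounded: 16.06%.

16.06%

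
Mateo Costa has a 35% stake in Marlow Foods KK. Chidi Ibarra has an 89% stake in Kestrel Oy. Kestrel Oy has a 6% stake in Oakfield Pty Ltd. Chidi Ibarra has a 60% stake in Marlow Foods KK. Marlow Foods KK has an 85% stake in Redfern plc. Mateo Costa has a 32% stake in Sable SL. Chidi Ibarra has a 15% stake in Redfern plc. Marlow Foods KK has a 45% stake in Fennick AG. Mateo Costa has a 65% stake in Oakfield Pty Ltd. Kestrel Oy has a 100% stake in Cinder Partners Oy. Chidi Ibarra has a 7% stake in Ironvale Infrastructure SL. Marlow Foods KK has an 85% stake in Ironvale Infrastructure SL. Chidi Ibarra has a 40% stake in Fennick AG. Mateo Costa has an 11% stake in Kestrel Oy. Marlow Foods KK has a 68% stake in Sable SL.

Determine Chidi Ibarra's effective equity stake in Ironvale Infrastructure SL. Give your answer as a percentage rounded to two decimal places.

Chidi reaches Ironvale along 2 paths.
Direct stake: 7% = 7%.
Via Marlow: 60% × 85% = 51%.
Total: 7% + 51% = 58%.
Rounded: 58.00%.

58.00%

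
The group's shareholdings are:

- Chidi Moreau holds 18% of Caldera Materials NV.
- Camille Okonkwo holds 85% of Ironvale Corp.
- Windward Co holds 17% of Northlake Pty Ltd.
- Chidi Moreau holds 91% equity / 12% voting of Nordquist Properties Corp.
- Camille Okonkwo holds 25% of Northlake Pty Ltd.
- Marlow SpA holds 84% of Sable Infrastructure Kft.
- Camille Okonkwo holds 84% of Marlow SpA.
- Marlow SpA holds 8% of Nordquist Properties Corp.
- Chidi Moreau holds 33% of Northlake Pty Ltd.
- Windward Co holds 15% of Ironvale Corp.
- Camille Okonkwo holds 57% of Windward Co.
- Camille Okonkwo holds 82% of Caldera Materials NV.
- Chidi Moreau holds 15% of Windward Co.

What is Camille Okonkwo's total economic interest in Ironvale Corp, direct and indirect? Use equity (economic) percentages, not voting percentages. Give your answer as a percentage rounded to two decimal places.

93.55%

Camille reaches Ironvale along 2 paths.
Via Windward: 57% × 15% = 8.55%.
Direct stake: 85% = 85%.
Total: 8.55% + 85% = 93.55%.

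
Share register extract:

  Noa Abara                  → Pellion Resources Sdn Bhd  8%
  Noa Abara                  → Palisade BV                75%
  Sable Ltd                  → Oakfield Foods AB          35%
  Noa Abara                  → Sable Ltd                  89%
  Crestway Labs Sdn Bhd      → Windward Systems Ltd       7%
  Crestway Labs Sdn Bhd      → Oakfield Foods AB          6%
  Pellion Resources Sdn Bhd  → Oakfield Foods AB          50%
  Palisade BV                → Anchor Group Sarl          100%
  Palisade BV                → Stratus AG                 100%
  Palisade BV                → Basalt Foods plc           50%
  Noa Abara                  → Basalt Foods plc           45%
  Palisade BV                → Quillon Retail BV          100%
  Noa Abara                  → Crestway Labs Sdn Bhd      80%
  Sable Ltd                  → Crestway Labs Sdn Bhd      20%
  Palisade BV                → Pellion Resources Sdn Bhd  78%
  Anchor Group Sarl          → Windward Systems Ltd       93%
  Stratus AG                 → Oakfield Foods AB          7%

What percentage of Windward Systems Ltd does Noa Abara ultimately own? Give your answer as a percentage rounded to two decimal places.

Noa reaches Windward along 3 paths.
Via Sable → Crestway: 89% × 20% × 7% = 1.246%.
Via Crestway: 80% × 7% = 5.6%.
Via Palisade → Anchor: 75% × 100% × 93% = 69.75%.
Total: 1.246% + 5.6% + 69.75% = 76.596%.
Rounded: 76.60%.

76.60%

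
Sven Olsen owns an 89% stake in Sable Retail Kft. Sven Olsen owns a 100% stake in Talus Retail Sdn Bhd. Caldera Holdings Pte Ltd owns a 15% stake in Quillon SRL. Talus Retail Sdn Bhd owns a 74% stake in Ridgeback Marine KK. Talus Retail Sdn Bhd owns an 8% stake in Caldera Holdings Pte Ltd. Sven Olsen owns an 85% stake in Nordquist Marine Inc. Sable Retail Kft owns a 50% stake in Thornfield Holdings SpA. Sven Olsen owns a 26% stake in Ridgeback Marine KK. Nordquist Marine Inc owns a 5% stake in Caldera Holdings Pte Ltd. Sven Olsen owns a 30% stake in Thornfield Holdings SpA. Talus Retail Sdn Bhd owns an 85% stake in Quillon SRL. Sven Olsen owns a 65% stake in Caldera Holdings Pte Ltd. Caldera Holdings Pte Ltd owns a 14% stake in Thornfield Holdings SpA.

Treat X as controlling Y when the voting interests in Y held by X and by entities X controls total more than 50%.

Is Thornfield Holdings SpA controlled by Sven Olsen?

Yes

Sven holds 100% of Talus, so Sven controls Talus.
Sven holds 85% of Nordquist, so Sven controls Nordquist.
Sven and Nordquist and Talus together hold 65% + 5% + 8% = 78% of Caldera, so Sven controls Caldera.
Sven holds 89% of Sable, so Sven controls Sable.
Sven and Sable and Caldera together hold 30% + 50% + 14% = 94% of Thornfield, so Sven controls Thornfield.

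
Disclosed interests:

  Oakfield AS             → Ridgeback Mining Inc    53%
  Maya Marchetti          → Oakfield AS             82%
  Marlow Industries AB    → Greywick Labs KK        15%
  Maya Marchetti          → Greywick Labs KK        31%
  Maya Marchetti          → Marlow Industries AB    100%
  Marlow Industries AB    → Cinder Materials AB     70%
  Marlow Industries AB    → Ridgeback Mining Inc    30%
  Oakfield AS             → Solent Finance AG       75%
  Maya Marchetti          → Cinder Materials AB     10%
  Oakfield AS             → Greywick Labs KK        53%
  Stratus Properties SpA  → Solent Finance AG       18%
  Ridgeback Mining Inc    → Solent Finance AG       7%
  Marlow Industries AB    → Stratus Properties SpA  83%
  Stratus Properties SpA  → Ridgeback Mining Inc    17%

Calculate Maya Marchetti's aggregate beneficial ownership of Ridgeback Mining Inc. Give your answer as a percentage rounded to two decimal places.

Maya reaches Ridgeback along 3 paths.
Via Marlow → Stratus: 100% × 83% × 17% = 14.11%.
Via Oakfield: 82% × 53% = 43.46%.
Via Marlow: 100% × 30% = 30%.
Total: 14.11% + 43.46% + 30% = 87.57%.

87.57%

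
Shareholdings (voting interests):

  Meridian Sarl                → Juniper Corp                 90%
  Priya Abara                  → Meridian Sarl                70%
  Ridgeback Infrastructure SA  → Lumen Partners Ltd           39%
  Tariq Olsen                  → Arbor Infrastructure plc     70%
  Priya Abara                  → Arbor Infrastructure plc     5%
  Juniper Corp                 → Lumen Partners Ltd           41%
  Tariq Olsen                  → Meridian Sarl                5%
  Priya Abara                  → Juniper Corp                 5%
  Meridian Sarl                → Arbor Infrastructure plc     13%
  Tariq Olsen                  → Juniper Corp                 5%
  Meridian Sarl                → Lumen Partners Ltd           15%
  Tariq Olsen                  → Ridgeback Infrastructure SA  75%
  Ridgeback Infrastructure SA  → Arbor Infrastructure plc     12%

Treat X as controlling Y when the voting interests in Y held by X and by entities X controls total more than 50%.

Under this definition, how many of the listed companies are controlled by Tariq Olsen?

2

Tariq holds 75% of Ridgeback, so Tariq controls Ridgeback.
Ridgeback and Tariq together hold 12% + 70% = 82% of Arbor, so Tariq controls Arbor.
No other company's threshold is met.
Tariq controls 2 companies.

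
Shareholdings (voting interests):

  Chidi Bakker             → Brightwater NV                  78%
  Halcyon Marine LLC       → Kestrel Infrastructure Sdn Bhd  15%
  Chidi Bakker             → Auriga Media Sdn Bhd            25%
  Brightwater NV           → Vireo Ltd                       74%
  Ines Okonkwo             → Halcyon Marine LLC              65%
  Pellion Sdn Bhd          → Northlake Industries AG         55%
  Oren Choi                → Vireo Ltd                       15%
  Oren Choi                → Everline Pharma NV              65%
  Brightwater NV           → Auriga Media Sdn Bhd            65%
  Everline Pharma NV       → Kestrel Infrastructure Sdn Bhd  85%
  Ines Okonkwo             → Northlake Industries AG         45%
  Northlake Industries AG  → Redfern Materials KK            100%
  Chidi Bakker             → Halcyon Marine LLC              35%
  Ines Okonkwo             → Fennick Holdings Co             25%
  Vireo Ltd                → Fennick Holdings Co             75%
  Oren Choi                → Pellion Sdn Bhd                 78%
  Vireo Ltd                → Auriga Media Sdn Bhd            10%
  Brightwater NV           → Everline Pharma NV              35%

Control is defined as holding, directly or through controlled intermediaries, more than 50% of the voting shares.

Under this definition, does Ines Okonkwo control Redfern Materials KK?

Ines holds 65% of Halcyon, so Ines controls Halcyon.
Neither Ines nor any entity Ines controls holds any voting interest in Redfern.
So Ines does not control Redfern.

No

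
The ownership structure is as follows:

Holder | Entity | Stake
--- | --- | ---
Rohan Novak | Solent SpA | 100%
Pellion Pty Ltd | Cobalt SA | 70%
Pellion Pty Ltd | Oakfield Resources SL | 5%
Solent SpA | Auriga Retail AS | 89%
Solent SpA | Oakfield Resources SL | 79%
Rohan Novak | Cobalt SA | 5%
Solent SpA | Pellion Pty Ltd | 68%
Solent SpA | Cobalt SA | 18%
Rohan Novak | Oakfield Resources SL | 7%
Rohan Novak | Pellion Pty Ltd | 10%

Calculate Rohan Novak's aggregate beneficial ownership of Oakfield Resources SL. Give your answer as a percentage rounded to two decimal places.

89.90%

Rohan reaches Oakfield along 4 paths.
Direct stake: 7% = 7%.
Via Solent: 100% × 79% = 79%.
Via Solent → Pellion: 100% × 68% × 5% = 3.4%.
Via Pellion: 10% × 5% = 0.5%.
Total: 7% + 79% + 3.4% + 0.5% = 89.9%.
Rounded: 89.90%.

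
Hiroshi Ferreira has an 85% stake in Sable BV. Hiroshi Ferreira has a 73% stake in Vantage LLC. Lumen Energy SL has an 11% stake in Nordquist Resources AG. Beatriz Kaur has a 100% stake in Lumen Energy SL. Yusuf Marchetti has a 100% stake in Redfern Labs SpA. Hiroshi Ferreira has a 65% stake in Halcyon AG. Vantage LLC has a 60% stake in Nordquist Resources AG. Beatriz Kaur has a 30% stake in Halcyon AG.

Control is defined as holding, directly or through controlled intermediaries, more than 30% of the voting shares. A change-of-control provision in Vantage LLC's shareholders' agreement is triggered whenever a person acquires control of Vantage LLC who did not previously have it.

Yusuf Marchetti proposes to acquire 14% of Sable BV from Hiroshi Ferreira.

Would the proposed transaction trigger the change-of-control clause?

The purchase adds only to Yusuf's holdings (Hiroshi's stake shrinks), so Yusuf is the only person who could newly come to control Vantage.
Yusuf holds 100% of Redfern, so Yusuf controls Redfern.
Neither Yusuf nor any entity Yusuf controls holds any voting interest in Vantage.
So before the transaction, Yusuf does not control Vantage.
After the purchase, Yusuf holds 14% of Sable directly, and Hiroshi's stake falls to 71%.
Yusuf's side now holds 14% of Sable, not > 30%, so Yusuf still does not control Sable.
After the transaction, neither Yusuf nor any entity Yusuf controls holds a voting interest in Vantage, so Yusuf still does not control it.
No new person acquires control, so the clause is not triggered.

No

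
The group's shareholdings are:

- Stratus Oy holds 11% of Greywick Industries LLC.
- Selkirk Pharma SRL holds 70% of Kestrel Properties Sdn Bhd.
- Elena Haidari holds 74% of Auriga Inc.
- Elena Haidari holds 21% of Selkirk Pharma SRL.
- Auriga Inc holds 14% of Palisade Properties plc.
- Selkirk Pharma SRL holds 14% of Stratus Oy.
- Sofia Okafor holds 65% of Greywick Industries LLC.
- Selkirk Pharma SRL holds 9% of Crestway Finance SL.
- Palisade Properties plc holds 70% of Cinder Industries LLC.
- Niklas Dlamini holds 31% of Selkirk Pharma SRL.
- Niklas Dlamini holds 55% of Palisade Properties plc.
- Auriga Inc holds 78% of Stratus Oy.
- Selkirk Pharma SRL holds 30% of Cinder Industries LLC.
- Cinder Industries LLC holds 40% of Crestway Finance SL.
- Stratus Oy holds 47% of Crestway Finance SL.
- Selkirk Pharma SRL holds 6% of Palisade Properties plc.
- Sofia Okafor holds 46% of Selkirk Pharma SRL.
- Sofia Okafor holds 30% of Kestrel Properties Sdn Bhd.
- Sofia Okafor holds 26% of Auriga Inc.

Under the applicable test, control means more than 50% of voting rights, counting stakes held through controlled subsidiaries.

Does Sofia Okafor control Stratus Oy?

No

Sofia holds 65% of Greywick, so Sofia controls Greywick.
Neither Sofia nor any entity Sofia controls holds any voting interest in Stratus.
So Sofia does not control Stratus.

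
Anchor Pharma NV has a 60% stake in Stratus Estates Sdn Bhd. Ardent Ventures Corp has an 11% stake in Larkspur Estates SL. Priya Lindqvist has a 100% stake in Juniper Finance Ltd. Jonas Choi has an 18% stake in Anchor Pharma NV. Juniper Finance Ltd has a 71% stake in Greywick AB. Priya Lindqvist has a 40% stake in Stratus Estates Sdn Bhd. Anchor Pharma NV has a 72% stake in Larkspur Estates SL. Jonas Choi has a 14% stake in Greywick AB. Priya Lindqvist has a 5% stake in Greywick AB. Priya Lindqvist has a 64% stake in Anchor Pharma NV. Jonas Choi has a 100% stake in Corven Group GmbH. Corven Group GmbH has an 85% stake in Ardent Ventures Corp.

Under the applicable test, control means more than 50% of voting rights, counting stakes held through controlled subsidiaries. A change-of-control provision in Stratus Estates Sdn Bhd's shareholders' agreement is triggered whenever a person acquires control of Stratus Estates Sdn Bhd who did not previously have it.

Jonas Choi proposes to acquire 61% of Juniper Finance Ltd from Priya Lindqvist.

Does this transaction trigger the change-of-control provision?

No

The purchase adds only to Jonas's holdings (Priya's stake shrinks), so Jonas is the only person who could newly come to control Stratus.
Jonas holds 100% of Corven, so Jonas controls Corven.
Corven holds 85% of Ardent, so Jonas controls Ardent.
Neither Jonas nor any entity Jonas controls holds any voting interest in Stratus.
So before the transaction, Jonas does not control Stratus.
After the purchase, Jonas holds 61% of Juniper directly, and Priya's stake falls to 39%.
Jonas holds 61% of Juniper, so Jonas controls Juniper.
Juniper and Jonas together hold 71% + 14% = 85% of Greywick, so Jonas controls Greywick.
After the transaction, neither Jonas nor any entity Jonas controls holds a voting interest in Stratus, so Jonas still does not control it.
No new person acquires control, so the clause is not triggered.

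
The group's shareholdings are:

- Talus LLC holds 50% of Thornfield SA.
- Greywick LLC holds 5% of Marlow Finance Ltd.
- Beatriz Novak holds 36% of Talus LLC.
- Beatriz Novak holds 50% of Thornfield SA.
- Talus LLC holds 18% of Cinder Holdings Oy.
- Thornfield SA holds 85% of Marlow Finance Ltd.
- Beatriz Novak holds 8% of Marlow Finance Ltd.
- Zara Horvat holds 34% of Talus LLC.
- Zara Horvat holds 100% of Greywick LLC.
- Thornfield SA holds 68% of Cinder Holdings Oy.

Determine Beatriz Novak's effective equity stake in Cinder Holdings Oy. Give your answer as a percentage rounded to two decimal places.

Beatriz reaches Cinder along 3 paths.
Via Talus → Thornfield: 36% × 50% × 68% = 12.24%.
Via Thornfield: 50% × 68% = 34%.
Via Talus: 36% × 18% = 6.48%.
Total: 12.24% + 34% + 6.48% = 52.72%.

52.72%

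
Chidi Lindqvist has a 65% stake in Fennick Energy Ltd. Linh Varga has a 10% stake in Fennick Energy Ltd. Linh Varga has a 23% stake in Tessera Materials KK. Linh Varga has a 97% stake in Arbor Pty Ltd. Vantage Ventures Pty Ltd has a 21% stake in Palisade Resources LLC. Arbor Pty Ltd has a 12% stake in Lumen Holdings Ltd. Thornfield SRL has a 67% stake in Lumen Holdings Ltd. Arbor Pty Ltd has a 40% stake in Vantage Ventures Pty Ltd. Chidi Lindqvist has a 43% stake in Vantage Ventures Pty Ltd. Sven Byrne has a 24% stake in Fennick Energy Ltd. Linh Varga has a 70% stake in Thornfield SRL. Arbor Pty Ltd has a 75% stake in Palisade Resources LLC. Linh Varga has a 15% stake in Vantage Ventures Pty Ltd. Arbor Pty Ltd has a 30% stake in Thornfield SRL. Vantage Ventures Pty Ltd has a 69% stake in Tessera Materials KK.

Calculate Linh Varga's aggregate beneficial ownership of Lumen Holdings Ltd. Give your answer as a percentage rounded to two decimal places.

Linh reaches Lumen along 3 paths.
Via Arbor: 97% × 12% = 11.64%.
Via Thornfield: 70% × 67% = 46.9%.
Via Arbor → Thornfield: 97% × 30% × 67% = 19.497%.
Total: 11.64% + 46.9% + 19.497% = 78.037%.
Rounded: 78.04%.

78.04%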